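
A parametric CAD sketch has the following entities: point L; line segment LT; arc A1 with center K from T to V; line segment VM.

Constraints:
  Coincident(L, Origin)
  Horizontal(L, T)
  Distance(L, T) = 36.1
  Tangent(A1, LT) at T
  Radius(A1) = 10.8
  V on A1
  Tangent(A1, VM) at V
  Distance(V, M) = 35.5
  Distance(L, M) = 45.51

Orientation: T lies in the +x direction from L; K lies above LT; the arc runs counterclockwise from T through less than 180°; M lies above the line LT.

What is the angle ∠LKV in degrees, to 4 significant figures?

148.0°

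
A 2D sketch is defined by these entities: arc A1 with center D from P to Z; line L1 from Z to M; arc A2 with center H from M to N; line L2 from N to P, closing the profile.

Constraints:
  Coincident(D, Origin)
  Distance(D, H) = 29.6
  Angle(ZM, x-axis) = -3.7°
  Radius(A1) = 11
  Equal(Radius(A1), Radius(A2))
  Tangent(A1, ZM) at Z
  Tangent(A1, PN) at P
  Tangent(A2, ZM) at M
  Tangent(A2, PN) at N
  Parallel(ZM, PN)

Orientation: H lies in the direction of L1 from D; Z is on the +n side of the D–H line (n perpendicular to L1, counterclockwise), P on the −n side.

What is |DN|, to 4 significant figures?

31.58

Tangency of A1 to both parallel lines with radius 11.0 puts Z and P at D ± 11.0·n: Z = (0.7099, 10.98), P = (-0.7099, -10.98). Equal radii place M and N the same way about H: M = H + 11.0·n = (30.25, 9.067), N = H − 11.0·n = (28.83, -12.89). Then |DN| = |N − D| = 31.58.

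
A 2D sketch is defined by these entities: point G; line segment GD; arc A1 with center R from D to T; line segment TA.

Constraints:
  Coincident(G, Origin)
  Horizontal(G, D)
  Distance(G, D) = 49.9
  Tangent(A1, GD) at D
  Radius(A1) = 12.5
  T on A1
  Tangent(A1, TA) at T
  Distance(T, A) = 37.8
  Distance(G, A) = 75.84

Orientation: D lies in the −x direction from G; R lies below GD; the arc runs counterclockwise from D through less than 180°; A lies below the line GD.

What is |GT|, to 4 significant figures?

63.92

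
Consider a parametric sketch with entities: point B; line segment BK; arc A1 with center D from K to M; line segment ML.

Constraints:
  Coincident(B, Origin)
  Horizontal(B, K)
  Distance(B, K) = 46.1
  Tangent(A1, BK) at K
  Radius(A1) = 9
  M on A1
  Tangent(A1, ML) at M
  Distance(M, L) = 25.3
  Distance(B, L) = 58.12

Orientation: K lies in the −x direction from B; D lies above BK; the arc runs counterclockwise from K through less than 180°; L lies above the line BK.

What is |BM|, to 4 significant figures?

39.42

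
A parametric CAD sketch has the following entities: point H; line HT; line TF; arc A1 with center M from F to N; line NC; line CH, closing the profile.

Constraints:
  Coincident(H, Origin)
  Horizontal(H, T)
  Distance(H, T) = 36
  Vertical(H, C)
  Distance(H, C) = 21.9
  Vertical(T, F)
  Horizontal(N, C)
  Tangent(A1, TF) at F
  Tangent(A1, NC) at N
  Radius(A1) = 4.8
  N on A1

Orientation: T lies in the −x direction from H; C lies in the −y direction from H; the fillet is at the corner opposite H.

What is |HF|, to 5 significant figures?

39.855

H is at the origin; H and T share the same y with |HT| = 36.0 and T on the −x side, so T = (-36.000, 0.0000). HC is vertical with |HC| = 21.9 and C on the −y side, so C = (0.0000, -21.900). The virtual corner opposite H is at (-36.000, -21.900). Since A1 is tangent to TF there, MF ⟂ TF and tangency of A1 to NC means the radius MN is perpendicular to NC, with radius 4.8, so the center M sits 4.8 in from both sides at M = (-31.200, -17.100). That places the tangent points at F = (-36.000, -17.100) on TF and N = (-31.200, -21.900) on NC. Then |HF| = |F − H| = 39.855.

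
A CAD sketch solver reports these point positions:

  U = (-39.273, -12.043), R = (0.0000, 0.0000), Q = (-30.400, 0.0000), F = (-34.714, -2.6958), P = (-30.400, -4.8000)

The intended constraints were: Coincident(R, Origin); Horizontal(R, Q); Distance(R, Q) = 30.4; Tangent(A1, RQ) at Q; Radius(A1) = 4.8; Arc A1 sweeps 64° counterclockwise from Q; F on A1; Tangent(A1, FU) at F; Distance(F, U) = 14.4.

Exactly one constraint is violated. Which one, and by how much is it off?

Distance(F, U) = 14.4 — off by 4.00.

R = (0.00, 0.00) ✓; R.y = 0.00, Q.y = 0.00 ✓; |RQ| = 30.40 ✓; ∠(PQ, QR) = 90.00° ✓; |PQ| = 4.800 ✓; bearing(P→F) − bearing(P→Q) = 64.00° ✓; |PF| = 4.800 ✓; ∠(PF, FU) = 90.00° ✓; |FU| = 10.40 ✗.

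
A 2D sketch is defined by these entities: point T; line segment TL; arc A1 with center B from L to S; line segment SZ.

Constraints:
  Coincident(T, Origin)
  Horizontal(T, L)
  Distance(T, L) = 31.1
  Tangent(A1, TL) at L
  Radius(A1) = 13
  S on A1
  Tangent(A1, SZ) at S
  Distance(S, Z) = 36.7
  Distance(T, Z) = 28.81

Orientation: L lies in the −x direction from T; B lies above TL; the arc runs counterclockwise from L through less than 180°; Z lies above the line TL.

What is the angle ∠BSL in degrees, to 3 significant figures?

68.6°

T is at the origin; T and L share the same y with |TL| = 31.1 and L on the −x side, so L = (-31.1, 0.00). A1 meets TL tangentially, so BL is at right angles to TL, so B = L + (0, 13) = (-31.1, 13.0). Since BS ⟂ SZ (tangency), |BZ| = √(13.0² + 36.7²) = 38.9 regardless of where S sits on A1. So Z lies on both circle(T, 28.81) and circle(B, 38.9); the above-TL intersection is Z = (4.65, 28.4). S is the foot of the tangent from Z: S = (-22.3, 3.47).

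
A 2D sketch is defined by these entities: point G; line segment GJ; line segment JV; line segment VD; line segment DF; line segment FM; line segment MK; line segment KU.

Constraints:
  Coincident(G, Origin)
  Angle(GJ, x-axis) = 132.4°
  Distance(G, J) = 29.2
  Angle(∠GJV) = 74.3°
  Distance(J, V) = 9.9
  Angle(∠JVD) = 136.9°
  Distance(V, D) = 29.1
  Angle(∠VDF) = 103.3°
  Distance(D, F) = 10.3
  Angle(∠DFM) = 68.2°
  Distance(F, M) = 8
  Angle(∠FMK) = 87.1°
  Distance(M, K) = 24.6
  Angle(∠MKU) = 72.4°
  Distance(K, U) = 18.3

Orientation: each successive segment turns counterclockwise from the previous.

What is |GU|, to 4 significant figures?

38.89

G is at the origin; GJ runs at 132.4° with length 29.2, so J = (-19.69, 21.56). ∠GJV = 74.3° gives JV at -121.9° from the x-axis; with |JV| = 9.9, V = (-24.92, 13.16). ∠JVD = 136.9° gives VD at -78.80° from the x-axis; with |VD| = 29.1, D = (-19.27, -15.39). ∠VDF = 103.3° gives DF at -2.100° from the x-axis; with |DF| = 10.3, F = (-8.976, -15.77). ∠DFM = 68.2° gives FM at 109.7° from the x-axis; with |FM| = 8.0, M = (-11.67, -8.233). ∠FMK = 87.1° gives MK at -157.4° from the x-axis; with |MK| = 24.6, K = (-34.38, -17.69). ∠MKU = 72.4° gives KU at -49.80° from the x-axis; with |KU| = 18.3, U = (-22.57, -31.66). Then |GU| = |U − G| = 38.89.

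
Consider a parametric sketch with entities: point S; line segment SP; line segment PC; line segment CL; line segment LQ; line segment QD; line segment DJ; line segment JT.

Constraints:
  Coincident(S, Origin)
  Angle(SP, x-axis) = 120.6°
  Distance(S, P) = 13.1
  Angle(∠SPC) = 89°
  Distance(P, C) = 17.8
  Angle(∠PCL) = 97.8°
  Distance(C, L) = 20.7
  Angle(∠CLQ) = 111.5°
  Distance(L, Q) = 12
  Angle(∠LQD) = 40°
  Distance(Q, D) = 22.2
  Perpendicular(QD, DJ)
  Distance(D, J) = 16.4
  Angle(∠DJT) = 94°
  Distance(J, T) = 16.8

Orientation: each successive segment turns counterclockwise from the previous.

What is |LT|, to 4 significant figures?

10.55

The perpendicularity gives DJ at right angles to QD, so DJ runs at -127.7°; with |DJ| = 16.4, J = (-29.08, -15.91). ∠DJT = 94.0° gives JT at -41.70° from the x-axis; with |JT| = 16.8, T = (-16.54, -27.09). Then |LT| = |T − L| = 10.55.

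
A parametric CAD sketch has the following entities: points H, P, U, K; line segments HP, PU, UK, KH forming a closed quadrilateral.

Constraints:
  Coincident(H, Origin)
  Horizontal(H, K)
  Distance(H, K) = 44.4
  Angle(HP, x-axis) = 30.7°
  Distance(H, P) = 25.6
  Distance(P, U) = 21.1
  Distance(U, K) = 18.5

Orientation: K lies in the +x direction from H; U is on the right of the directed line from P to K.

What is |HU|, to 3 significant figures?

28.4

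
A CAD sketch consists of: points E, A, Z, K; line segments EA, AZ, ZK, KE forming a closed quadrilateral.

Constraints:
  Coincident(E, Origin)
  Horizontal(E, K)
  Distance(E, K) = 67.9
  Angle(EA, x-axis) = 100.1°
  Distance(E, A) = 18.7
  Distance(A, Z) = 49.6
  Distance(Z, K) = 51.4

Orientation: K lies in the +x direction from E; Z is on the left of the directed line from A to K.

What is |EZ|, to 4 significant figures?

58.60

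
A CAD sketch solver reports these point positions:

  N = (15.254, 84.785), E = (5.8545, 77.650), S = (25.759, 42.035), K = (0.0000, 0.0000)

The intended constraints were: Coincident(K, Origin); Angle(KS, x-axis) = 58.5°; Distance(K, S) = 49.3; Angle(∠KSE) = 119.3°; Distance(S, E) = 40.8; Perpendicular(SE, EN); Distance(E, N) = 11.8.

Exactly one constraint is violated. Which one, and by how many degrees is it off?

Perpendicular(SE, EN) — off by 8.00°.

K = (0.00, 0.00) ✓; KS at 58.50° ✓; |KS| = 49.30 ✓; ∠KSE = 119.3° ✓; |SE| = 40.80 ✓; ∠(SE, EN) = 82.00° ✗; |EN| = 11.80 ✓.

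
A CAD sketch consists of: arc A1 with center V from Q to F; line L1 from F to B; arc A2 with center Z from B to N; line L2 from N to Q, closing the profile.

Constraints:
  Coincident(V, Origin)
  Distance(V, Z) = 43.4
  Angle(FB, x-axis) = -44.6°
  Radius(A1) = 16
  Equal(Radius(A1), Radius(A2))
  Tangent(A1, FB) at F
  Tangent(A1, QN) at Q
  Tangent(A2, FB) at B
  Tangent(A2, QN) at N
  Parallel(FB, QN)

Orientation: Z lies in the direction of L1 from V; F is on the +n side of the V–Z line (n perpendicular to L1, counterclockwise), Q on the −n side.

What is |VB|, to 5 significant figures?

46.255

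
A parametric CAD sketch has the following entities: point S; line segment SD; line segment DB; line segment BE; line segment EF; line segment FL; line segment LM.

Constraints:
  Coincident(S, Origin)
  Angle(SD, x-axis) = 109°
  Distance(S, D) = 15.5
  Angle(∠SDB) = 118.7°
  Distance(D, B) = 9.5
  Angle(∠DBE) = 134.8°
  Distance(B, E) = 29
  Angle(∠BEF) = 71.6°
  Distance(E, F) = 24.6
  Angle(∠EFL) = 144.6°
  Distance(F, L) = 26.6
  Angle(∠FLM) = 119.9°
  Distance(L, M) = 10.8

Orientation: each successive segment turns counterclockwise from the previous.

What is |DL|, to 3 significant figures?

33.0

S is at the origin; SD runs at 109.0° with length 15.5, so D = (-5.05, 14.7). ∠SDB = 118.7° gives DB at 170° from the x-axis; with |DB| = 9.5, B = (-14.4, 16.3). ∠DBE = 134.8° gives BE at -144° from the x-axis; with |BE| = 29.0, E = (-38.0, -0.584). ∠BEF = 71.6° gives EF at -36.1° from the x-axis; with |EF| = 24.6, F = (-18.1, -15.1). ∠EFL = 144.6° gives FL at -0.700° from the x-axis; with |FL| = 26.6, L = (8.45, -15.4). Then |DL| = |L − D| = 33.0.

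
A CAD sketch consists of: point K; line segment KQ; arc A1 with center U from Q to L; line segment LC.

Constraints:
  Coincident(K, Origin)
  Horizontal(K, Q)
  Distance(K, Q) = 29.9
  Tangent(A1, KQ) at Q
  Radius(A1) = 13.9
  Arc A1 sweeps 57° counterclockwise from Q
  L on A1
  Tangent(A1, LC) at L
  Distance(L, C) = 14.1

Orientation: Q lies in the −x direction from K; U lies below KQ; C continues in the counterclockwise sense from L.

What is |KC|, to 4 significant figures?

52.48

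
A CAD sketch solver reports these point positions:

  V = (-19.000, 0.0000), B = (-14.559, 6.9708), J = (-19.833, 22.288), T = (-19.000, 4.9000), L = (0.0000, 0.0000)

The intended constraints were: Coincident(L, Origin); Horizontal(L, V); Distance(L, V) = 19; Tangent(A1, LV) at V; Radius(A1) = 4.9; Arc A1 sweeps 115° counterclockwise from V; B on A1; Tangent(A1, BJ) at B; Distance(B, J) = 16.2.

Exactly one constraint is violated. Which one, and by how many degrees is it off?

Tangent(A1, BJ) at B — off by 6.00°.

L = (0.00, 0.00) ✓; L.y = 0.00, V.y = 0.00 ✓; |LV| = 19.00 ✓; ∠(TV, VL) = 90.00° ✓; |TV| = 4.900 ✓; bearing(T→B) − bearing(T→V) = 115.0° ✓; |TB| = 4.900 ✓; ∠(TB, BJ) = 96.00° ✗; |BJ| = 16.20 ✓.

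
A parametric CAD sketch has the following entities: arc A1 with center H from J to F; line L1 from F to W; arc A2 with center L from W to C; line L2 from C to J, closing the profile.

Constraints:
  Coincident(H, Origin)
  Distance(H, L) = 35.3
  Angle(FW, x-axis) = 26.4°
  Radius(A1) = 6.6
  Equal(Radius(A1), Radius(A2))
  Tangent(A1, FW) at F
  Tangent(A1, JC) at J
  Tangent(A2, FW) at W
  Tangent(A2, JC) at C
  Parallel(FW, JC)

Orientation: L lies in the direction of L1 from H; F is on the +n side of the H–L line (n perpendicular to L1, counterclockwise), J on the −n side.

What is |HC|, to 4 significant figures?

35.91

The slot axis is L1's direction at 26.4°, so u = (cos 26.4°, sin 26.4°) = (0.8957, 0.4446) and n = (−sin 26.4°, cos 26.4°) = (-0.4446, 0.8957). H is at the origin and L lies 35.3 along u from H, so L = 35.3·u = (31.62, 15.70). Tangency of A1 to both parallel lines with radius 6.6 puts F and J at H ± 6.6·n: F = (-2.935, 5.912), J = (2.935, -5.912). Equal radii place W and C the same way about L: W = L + 6.6·n = (28.68, 21.61), C = L − 6.6·n = (34.55, 9.784). Then |HC| = |C − H| = 35.91.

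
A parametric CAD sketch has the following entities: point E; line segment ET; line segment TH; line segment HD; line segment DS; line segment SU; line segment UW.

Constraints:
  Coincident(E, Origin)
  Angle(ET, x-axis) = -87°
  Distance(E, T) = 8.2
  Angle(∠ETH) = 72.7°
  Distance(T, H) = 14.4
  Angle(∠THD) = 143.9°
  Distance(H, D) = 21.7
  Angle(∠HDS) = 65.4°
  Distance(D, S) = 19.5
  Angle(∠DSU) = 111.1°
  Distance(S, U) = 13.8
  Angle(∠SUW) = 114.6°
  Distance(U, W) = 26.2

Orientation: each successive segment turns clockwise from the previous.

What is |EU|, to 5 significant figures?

5.9976

E is at the origin; ET runs at -87.0° with length 8.2, so T = (0.42915, -8.1888). ∠ETH = 72.7° gives TH at 165.70° from the x-axis; with |TH| = 14.4, H = (-13.525, -4.6320). ∠THD = 143.9° gives HD at 129.60° from the x-axis; with |HD| = 21.7, D = (-27.357, 12.088). ∠HDS = 65.4° gives DS at 15.000° from the x-axis; with |DS| = 19.5, S = (-8.5212, 17.135). ∠DSU = 111.1° gives SU at -53.900° from the x-axis; with |SU| = 13.8, U = (-0.39031, 5.9849). Then |EU| = |U − E| = 5.9976.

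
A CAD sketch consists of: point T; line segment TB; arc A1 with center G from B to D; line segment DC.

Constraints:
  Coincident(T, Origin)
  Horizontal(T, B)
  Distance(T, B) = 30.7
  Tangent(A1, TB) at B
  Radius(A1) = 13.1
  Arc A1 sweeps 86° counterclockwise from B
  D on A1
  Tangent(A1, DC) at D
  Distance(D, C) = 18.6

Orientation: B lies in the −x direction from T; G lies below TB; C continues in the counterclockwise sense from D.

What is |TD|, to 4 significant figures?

45.43

T is at the origin; T and B share the same y with |TB| = 30.7 and B on the −x side, so B = (-30.70, 0.000). Since A1 is tangent to TB there, GB ⟂ TB, so G = B + (0, -13.1) = (-30.70, -13.10). On A1, B sits at bearing 90° from G; an 86° counterclockwise sweep puts D at bearing 176°, so D = G + 13.1·(cos 176°, sin 176°) = (-43.77, -12.19). Then |TD| = |D − T| = 45.43.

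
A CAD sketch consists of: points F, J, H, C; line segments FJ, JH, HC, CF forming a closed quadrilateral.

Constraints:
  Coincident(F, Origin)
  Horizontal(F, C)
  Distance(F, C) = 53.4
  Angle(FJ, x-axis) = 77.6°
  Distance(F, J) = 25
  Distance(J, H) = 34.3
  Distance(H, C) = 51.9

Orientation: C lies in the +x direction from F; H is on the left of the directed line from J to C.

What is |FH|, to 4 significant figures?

56.38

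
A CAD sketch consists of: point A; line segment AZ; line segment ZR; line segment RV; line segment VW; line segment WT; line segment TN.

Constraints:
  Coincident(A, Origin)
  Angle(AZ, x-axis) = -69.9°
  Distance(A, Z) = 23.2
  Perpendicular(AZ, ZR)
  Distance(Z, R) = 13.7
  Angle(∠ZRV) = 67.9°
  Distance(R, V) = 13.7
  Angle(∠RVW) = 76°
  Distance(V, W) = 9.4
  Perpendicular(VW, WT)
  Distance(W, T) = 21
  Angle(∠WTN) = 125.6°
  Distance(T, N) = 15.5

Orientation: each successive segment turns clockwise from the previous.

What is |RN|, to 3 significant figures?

18.0

VW ⟂ WT, so WT runs at -106°; with |WT| = 21.0, T = (-1.17, -35.6). ∠WTN = 125.6° gives TN at -160° from the x-axis; with |TN| = 15.5, N = (-15.8, -40.8). Then |RN| = |N − R| = 18.0.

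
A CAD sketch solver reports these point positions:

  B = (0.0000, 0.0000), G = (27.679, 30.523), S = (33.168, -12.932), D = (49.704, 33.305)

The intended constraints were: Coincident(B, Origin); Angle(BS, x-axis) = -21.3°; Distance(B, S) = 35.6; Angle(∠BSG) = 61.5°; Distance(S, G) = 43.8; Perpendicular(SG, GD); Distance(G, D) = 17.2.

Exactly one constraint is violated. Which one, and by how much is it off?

Distance(G, D) = 17.2 — off by 5.00.

B = (0.00, 0.00) ✓; BS at -21.30° ✓; |BS| = 35.60 ✓; ∠BSG = 61.50° ✓; |SG| = 43.80 ✓; ∠(SG, GD) = 90.00° ✓; |GD| = 22.20 ✗.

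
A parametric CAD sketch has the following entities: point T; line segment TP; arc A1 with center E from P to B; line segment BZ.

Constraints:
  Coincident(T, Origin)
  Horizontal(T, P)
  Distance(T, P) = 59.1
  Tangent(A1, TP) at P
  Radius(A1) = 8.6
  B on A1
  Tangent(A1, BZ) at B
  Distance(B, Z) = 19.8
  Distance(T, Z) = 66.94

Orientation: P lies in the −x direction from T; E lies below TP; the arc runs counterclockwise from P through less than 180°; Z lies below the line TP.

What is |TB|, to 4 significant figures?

68.12

Checks: |EB| = 8.600 ✓; ∠(EB, BZ) = 90.00° ✓; |BZ| = 19.80 ✓; |TZ| = 66.94 ✓.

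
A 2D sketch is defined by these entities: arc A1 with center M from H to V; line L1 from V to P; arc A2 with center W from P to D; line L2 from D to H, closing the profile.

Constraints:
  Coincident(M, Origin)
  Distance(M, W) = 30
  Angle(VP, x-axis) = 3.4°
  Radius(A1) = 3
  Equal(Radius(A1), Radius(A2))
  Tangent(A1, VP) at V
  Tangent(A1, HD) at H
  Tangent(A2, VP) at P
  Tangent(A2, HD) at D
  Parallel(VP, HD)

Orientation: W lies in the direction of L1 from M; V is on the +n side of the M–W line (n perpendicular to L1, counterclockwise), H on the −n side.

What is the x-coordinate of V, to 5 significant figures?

-0.17792

The slot axis is L1's direction at 3.4°, so u = (cos 3.4°, sin 3.4°) = (0.99824, 0.059306) and n = (−sin 3.4°, cos 3.4°) = (-0.059306, 0.99824). M is at the origin and W lies 30.0 along u from M, so W = 30.0·u = (29.947, 1.7792). Tangency of A1 to both parallel lines with radius 3.0 puts V and H at M ± 3.0·n: V = (-0.17792, 2.9947), H = (0.17792, -2.9947). So V.x = -0.17792.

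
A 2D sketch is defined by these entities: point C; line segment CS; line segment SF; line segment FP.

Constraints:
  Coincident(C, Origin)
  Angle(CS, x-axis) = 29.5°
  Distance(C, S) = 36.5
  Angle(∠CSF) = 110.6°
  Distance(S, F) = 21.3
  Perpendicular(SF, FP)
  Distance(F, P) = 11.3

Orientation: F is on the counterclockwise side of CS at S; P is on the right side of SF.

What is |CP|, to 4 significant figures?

56.86

∠CSF = 110.6°, so SF runs at 29.5° + (180° − 110.6°) = 98.90° from the x-axis; with |SF| = 21.3, F = S + 21.3·(cos 98.90°, sin 98.90°) = (28.47, 39.02). SF is perpendicular to FP; with |FP| = 11.3 on the right of SF, P = F + 11.3·(0.9880, 0.1547) = (39.64, 40.77). Then |CP| = |P − C| = 56.86.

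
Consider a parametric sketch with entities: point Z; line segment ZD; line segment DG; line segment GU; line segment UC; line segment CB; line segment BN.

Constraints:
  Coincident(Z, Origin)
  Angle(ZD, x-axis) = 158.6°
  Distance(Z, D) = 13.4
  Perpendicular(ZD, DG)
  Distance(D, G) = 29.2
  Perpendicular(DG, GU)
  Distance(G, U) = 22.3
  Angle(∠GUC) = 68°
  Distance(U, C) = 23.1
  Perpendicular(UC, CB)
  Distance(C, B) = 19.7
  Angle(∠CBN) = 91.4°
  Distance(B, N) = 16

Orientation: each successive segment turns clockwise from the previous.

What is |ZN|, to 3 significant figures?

32.6

Z is at the origin; ZD runs at 158.6° with length 13.4, so D = (-12.5, 4.89). ZD is perpendicular to DG, so DG runs at 68.6°; with |DG| = 29.2, G = (-1.82, 32.1). The perpendicularity gives GU at right angles to DG, so GU runs at -21.4°; with |GU| = 22.3, U = (18.9, 23.9). ∠GUC = 68.0° gives UC at -133° from the x-axis; with |UC| = 23.1, C = (3.07, 7.16). The perpendicularity gives CB at right angles to UC, so CB runs at 137°; with |CB| = 19.7, B = (-11.2, 20.7). ∠CBN = 91.4° gives BN at 48.0° from the x-axis; with |BN| = 16.0, N = (-0.538, 32.6). Then |ZN| = |N − Z| = 32.6.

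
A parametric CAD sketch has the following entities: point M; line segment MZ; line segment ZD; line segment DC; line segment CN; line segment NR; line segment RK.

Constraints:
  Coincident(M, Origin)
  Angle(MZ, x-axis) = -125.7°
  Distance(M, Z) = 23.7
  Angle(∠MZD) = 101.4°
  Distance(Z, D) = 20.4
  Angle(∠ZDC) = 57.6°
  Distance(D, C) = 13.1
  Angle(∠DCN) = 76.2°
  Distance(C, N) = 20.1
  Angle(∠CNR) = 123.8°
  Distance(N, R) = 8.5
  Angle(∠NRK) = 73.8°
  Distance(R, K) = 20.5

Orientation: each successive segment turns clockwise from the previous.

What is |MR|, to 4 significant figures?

35.49

M is at the origin; MZ runs at -125.7° with length 23.7, so Z = (-13.83, -19.25). ∠MZD = 101.4° gives ZD at 155.7° from the x-axis; with |ZD| = 20.4, D = (-32.42, -10.85). ∠ZDC = 57.6° gives DC at 33.30° from the x-axis; with |DC| = 13.1, C = (-21.47, -3.659). ∠DCN = 76.2° gives CN at -70.50° from the x-axis; with |CN| = 20.1, N = (-14.76, -22.61). ∠CNR = 123.8° gives NR at -126.7° from the x-axis; with |NR| = 8.5, R = (-19.84, -29.42). Then |MR| = |R − M| = 35.49.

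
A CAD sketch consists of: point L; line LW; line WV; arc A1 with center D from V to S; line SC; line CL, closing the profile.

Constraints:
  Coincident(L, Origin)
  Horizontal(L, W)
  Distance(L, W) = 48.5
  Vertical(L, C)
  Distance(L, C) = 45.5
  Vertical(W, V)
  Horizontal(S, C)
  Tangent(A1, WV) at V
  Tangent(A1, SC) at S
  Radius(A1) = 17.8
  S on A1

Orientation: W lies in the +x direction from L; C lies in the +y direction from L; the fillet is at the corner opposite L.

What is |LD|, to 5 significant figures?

41.349

L and C share the same x with |LC| = 45.5 and C on the +y side, so C = (0.0000, 45.500). The virtual corner opposite L is at (48.500, 45.500). The tangent condition forces DV to be normal to WV and since A1 is tangent to SC there, DS ⟂ SC, with radius 17.8, so the center D sits 17.8 in from both sides at D = (30.700, 27.700). Then |LD| = |D − L| = 41.349.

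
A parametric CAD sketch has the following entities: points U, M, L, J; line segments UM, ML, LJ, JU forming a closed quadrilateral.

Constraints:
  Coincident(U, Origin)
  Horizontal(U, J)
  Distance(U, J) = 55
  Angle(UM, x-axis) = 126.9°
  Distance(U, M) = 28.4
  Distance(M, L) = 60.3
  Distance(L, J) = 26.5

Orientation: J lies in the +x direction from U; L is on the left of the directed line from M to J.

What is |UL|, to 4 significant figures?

49.33

U is at the origin; UJ is horizontal with |UJ| = 55.0 and J in +x, so J = (55.0, 0). UM runs at 126.9° with |UM| = 28.4, so M = (-17.05, 22.71). L is determined by |ML| = 60.3 and |LJ| = 26.5 together: it lies at the intersection of circle(M, 60.3) and circle(J, 26.5). With |MJ| = 75.55, the foot of the radical line on MJ is 57.19 from M and the perpendicular offset is √(60.3² − 57.19²) = 19.11. Taking the left-of-MJ solution: L = (43.24, 23.75).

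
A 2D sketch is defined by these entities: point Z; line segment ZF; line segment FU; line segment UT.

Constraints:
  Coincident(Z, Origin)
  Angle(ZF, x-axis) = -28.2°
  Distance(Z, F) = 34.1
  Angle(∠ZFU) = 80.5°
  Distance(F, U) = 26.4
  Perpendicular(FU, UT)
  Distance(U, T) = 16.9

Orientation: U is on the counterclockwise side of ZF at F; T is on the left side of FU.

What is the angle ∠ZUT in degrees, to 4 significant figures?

31.70°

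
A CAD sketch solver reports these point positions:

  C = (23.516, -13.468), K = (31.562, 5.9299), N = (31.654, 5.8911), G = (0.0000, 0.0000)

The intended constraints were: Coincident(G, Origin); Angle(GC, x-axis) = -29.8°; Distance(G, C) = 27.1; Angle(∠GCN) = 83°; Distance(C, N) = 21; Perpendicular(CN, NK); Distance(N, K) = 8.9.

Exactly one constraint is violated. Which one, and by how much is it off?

Distance(N, K) = 8.9 — off by 8.80.

G = (0.00, 0.00) ✓; GC at -29.80° ✓; |GC| = 27.10 ✓; ∠GCN = 83.00° ✓; |CN| = 21.00 ✓; ∠(CN, NK) = 89.93° ✓; |NK| = 0.09985 ✗.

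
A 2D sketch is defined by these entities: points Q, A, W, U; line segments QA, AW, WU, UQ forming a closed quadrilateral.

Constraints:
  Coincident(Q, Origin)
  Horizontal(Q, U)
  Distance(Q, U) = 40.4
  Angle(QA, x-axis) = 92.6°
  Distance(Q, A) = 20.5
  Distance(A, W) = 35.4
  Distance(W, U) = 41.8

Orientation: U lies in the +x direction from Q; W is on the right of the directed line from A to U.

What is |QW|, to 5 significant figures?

14.908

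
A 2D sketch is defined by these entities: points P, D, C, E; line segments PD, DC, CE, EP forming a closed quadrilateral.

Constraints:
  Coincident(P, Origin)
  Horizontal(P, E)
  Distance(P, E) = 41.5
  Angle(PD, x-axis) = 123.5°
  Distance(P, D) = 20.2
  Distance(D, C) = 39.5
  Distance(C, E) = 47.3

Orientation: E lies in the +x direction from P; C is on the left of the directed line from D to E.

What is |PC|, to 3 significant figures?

46.1

Checks: P = (0.00, 0.00) ✓; |DC| = 39.50 ✓; |CE| = 47.30 ✓.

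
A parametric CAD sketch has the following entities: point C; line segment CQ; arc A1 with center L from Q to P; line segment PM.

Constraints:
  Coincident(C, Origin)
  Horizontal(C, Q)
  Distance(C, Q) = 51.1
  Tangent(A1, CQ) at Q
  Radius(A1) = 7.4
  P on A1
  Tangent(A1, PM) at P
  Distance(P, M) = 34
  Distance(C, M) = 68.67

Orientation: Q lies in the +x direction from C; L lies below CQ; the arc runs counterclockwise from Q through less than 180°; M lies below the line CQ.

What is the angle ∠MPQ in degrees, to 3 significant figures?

126°

C is at the origin; C and Q share the same y with |CQ| = 51.1 and Q on the +x side, so Q = (51.1, 0.00). A1 meets CQ tangentially, so LQ is at right angles to CQ, so L = Q + (0, -7.4) = (51.1, -7.40). Since LP ⟂ PM (tangency), |LM| = √(7.4² + 34.0²) = 34.8 regardless of where P sits on A1. So M lies on both circle(C, 68.67) and circle(L, 34.8); the below-CQ intersection is M = (54.3, -42.0). P is the foot of the tangent from M: P = (44.0, -9.63).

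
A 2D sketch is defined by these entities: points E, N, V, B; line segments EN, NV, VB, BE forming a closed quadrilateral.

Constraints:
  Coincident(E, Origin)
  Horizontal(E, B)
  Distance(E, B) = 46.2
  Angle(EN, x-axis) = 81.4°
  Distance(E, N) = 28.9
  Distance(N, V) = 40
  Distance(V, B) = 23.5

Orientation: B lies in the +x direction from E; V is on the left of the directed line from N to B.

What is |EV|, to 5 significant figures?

49.820

E is at the origin; E and B share the same y with |EB| = 46.2 and B in +x, so B = (46.2, 0). EN runs at 81.4° with |EN| = 28.9, so N = (4.3216, 28.575). V is determined by |NV| = 40.0 and |VB| = 23.5 together: it lies at the intersection of circle(N, 40.0) and circle(B, 23.5). With |NB| = 50.698, the foot of the radical line on NB is 35.682 from N and the perpendicular offset is √(40.0² − 35.682²) = 18.077. Taking the left-of-NB solution: V = (43.985, 23.395).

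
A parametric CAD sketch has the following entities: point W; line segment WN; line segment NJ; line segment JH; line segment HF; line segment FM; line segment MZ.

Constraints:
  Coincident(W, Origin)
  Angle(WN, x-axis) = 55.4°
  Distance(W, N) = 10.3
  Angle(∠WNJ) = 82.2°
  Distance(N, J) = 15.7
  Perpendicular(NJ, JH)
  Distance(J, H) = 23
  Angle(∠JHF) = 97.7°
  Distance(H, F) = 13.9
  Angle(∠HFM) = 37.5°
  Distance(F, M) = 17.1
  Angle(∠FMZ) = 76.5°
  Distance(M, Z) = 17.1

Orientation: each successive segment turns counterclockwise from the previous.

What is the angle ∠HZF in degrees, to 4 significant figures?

23.96°

W is at the origin; WN runs at 55.4° with length 10.3, so N = (5.849, 8.478). ∠WNJ = 82.2° gives NJ at 153.2° from the x-axis; with |NJ| = 15.7, J = (-8.165, 15.56). NJ is perpendicular to JH, so JH runs at -116.8°; with |JH| = 23.0, H = (-18.53, -4.972). ∠JHF = 97.7° gives HF at -34.50° from the x-axis; with |HF| = 13.9, F = (-7.080, -12.85). ∠HFM = 37.5° gives FM at 108.0° from the x-axis; with |FM| = 17.1, M = (-12.36, 3.418). ∠FMZ = 76.5° gives MZ at -148.5° from the x-axis; with |MZ| = 17.1, Z = (-26.94, -5.517). Then cos ∠HZF = ZH·ZF / (|ZH||ZF|), giving 23.96°.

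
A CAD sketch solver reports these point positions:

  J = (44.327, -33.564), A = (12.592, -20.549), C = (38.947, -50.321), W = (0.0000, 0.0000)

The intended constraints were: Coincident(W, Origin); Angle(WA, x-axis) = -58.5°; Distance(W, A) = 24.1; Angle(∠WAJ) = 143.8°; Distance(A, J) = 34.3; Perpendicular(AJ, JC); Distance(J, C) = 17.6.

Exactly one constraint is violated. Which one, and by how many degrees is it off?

Perpendicular(AJ, JC) — off by 4.50°.

W = (0.00, 0.00) ✓; WA at -58.50° ✓; |WA| = 24.10 ✓; ∠WAJ = 143.8° ✓; |AJ| = 34.30 ✓; ∠(AJ, JC) = 85.50° ✗; |JC| = 17.60 ✓.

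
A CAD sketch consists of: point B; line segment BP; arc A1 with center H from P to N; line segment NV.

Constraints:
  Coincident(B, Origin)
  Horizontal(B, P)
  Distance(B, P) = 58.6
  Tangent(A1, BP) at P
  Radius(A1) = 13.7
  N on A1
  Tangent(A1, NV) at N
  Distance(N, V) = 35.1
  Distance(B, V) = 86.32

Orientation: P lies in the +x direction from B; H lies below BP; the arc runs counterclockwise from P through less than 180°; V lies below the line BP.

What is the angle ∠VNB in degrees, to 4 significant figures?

155.4°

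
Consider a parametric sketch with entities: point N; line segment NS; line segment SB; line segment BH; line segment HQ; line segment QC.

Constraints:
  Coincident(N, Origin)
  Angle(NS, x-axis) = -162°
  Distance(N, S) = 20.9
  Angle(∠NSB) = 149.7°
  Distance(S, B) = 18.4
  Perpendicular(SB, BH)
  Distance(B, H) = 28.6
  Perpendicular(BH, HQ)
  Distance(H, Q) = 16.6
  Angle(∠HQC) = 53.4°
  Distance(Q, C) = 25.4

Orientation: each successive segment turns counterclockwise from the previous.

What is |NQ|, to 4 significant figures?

26.83

N is at the origin; NS runs at -162.0° with length 20.9, so S = (-19.88, -6.458). ∠NSB = 149.7° gives SB at -131.7° from the x-axis; with |SB| = 18.4, B = (-32.12, -20.20). SB ⟂ BH, so BH runs at -41.70°; with |BH| = 28.6, H = (-10.76, -39.22). BH is perpendicular to HQ, so HQ runs at 48.30°; with |HQ| = 16.6, Q = (0.2794, -26.83). Then |NQ| = |Q − N| = 26.83.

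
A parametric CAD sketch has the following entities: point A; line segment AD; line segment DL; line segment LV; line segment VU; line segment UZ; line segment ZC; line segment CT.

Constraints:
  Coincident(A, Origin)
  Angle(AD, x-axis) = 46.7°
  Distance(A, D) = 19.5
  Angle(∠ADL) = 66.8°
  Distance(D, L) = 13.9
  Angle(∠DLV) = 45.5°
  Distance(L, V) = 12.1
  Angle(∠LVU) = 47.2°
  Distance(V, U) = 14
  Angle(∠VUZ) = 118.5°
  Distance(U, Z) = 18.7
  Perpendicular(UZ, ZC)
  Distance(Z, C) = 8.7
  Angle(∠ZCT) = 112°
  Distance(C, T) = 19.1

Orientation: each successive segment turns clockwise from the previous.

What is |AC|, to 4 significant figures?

30.99

A is at the origin; AD runs at 46.7° with length 19.5, so D = (13.37, 14.19). ∠ADL = 66.8° gives DL at -66.50° from the x-axis; with |DL| = 13.9, L = (18.92, 1.444). ∠DLV = 45.5° gives LV at 159.0° from the x-axis; with |LV| = 12.1, V = (7.620, 5.781). ∠LVU = 47.2° gives VU at 26.20° from the x-axis; with |VU| = 14.0, U = (20.18, 11.96). ∠VUZ = 118.5° gives UZ at -35.30° from the x-axis; with |UZ| = 18.7, Z = (35.44, 1.156). UZ ⟂ ZC, so ZC runs at -125.3°; with |ZC| = 8.7, C = (30.42, -5.945). Then |AC| = |C − A| = 30.99.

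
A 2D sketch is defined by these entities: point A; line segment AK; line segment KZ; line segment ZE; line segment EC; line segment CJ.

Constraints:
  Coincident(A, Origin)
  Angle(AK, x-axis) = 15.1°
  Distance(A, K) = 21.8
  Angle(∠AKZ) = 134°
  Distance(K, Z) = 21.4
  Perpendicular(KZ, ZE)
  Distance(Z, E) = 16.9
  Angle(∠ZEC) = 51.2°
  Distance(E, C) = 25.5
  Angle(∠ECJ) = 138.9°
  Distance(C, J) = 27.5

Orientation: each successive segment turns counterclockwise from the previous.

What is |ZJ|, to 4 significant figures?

35.97

A is at the origin; AK runs at 15.1° with length 21.8, so K = (21.05, 5.679). ∠AKZ = 134.0° gives KZ at 61.10° from the x-axis; with |KZ| = 21.4, Z = (31.39, 24.41). The perpendicularity gives ZE at right angles to KZ, so ZE runs at 151.1°; with |ZE| = 16.9, E = (16.59, 32.58). ∠ZEC = 51.2° gives EC at -80.10° from the x-axis; with |EC| = 25.5, C = (20.98, 7.461). ∠ECJ = 138.9° gives CJ at -39.00° from the x-axis; with |CJ| = 27.5, J = (42.35, -9.845). Then |ZJ| = |J − Z| = 35.97.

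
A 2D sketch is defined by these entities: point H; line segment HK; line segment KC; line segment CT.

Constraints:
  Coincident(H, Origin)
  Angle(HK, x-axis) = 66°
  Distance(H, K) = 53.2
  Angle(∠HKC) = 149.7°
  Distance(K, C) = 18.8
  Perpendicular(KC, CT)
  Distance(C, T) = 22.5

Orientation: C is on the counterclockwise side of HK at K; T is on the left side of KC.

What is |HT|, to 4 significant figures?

64.88

H is at the origin; HK runs at 66.0° with length 53.2, so K = 53.2·(cos 66.0°, sin 66.0°) = (21.64, 48.60). ∠HKC = 149.7°, so KC runs at 66.0° + (180° − 149.7°) = 96.30° from the x-axis; with |KC| = 18.8, C = K + 18.8·(cos 96.30°, sin 96.30°) = (19.58, 67.29). The perpendicularity gives CT at right angles to KC; with |CT| = 22.5 on the left of KC, T = C + 22.5·(-0.9940, -0.1097) = (-2.789, 64.82). Then |HT| = |T − H| = 64.88.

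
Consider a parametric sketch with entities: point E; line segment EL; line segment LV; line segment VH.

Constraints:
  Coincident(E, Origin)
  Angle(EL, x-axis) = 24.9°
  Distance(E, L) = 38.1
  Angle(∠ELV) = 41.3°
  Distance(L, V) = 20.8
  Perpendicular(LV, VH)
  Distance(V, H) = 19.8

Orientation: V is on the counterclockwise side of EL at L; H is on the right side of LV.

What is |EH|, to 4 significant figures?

45.62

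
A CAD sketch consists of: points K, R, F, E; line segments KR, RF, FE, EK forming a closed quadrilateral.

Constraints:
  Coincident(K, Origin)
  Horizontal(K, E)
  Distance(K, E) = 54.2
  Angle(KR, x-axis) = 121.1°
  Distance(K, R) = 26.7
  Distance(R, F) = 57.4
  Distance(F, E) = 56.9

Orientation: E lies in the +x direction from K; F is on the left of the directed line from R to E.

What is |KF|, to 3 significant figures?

63.8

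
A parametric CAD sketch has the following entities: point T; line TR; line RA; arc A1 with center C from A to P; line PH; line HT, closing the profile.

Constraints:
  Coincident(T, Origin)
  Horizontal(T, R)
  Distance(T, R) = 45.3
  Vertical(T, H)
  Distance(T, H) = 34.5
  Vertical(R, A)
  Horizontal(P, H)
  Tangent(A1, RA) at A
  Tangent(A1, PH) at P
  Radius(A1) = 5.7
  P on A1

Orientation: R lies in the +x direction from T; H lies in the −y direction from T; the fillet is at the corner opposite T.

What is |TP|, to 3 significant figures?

52.5

The virtual corner opposite T is at (45.3, -34.5). Tangency of A1 to RA means the radius CA is perpendicular to RA and since A1 is tangent to PH there, CP ⟂ PH, with radius 5.7, so the center C sits 5.7 in from both sides at C = (39.6, -28.8). That places the tangent points at A = (45.3, -28.8) on RA and P = (39.6, -34.5) on PH. Then |TP| = |P − T| = 52.5.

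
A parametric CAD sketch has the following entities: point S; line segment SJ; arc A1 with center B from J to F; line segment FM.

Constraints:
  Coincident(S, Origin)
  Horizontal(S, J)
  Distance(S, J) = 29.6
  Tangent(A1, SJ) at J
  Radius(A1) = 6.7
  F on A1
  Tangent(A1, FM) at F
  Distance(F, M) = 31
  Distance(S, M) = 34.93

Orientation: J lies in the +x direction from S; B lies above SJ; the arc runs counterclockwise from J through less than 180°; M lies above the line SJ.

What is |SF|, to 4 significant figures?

36.11

Checks: |BF| = 6.700 ✓; ∠(BF, FM) = 90.00° ✓; |FM| = 31.00 ✓; |SM| = 34.93 ✓.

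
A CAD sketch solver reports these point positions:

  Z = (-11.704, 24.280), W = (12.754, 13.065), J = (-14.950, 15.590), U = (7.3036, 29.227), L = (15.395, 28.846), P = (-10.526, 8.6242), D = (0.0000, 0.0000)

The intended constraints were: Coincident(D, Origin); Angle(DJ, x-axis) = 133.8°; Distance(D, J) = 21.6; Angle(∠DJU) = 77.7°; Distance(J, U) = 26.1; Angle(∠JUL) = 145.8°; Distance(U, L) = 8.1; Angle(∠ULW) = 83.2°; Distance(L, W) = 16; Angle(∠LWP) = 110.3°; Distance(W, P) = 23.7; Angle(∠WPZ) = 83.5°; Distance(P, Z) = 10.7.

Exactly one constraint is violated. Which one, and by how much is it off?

Distance(P, Z) = 10.7 — off by 5.00.

D = (0.00, 0.00) ✓; DJ at 133.8° ✓; |DJ| = 21.60 ✓; ∠DJU = 77.70° ✓; |JU| = 26.10 ✓; ∠JUL = 145.8° ✓; |UL| = 8.100 ✓; ∠ULW = 83.20° ✓; |LW| = 16.00 ✓; ∠LWP = 110.3° ✓; |WP| = 23.70 ✓; ∠WPZ = 83.50° ✓; |PZ| = 15.70 ✗.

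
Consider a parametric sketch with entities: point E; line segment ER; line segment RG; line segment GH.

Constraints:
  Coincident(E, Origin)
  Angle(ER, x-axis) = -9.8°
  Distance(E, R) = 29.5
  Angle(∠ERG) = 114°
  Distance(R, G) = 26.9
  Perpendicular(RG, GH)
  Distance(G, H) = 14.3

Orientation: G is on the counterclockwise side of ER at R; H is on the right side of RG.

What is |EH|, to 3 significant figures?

56.7

E is at the origin; ER runs at -9.8° with length 29.5, so R = 29.5·(cos -9.8°, sin -9.8°) = (29.1, -5.02). ∠ERG = 114.0°, so RG runs at -9.8° + (180° − 114.0°) = 56.2° from the x-axis; with |RG| = 26.9, G = R + 26.9·(cos 56.2°, sin 56.2°) = (44.0, 17.3). RG ⟂ GH; with |GH| = 14.3 on the right of RG, H = G + 14.3·(0.831, -0.556) = (55.9, 9.38). Then |EH| = |H − E| = 56.7.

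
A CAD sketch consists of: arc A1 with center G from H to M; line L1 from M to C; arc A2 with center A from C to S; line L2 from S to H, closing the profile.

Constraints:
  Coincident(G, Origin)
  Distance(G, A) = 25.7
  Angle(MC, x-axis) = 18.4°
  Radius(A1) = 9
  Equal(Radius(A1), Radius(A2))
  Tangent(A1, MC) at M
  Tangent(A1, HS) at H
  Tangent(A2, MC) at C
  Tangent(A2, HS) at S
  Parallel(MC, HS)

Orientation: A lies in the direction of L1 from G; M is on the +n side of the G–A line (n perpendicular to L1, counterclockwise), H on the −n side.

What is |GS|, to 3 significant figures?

27.2

The slot axis is L1's direction at 18.4°, so u = (cos 18.4°, sin 18.4°) = (0.949, 0.316) and n = (−sin 18.4°, cos 18.4°) = (-0.316, 0.949). G is at the origin and A lies 25.7 along u from G, so A = 25.7·u = (24.4, 8.11). Tangency of A1 to both parallel lines with radius 9.0 puts M and H at G ± 9.0·n: M = (-2.84, 8.54), H = (2.84, -8.54). Equal radii place C and S the same way about A: C = A + 9.0·n = (21.5, 16.7), S = A − 9.0·n = (27.2, -0.428). Then |GS| = |S − G| = 27.2.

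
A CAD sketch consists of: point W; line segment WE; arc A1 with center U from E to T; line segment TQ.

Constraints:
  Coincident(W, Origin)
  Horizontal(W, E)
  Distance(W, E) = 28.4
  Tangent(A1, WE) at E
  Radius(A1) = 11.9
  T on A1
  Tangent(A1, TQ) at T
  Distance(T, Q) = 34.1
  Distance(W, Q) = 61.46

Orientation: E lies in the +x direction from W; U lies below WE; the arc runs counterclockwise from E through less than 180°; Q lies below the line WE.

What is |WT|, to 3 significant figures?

27.4

Checks: ∠(UE, EW) = 90.00° ✓; |UT| = 11.90 ✓; ∠(UT, TQ) = 90.00° ✓; |TQ| = 34.10 ✓; |WQ| = 61.46 ✓.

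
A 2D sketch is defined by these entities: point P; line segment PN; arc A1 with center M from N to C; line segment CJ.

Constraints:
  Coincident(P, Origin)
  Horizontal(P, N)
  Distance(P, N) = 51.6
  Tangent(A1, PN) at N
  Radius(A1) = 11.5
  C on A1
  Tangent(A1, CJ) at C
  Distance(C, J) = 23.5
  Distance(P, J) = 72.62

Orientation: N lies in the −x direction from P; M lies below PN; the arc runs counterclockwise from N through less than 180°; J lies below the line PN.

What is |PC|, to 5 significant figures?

64.070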